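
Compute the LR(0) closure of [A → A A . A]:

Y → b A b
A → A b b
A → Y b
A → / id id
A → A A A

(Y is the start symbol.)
{ [A → . / id id], [A → . A A A], [A → . A b b], [A → . Y b], [A → A A . A], [Y → . b A b] }

Start with: [A → A A . A]
  [A → A A . A] has the dot before A: add [A → . A b b], [A → . Y b], [A → . / id id], [A → . A A A]
  [A → . Y b] has the dot before Y: add [Y → . b A b]
No further items can be added.

CLOSURE = { [A → . / id id], [A → . A A A], [A → . A b b], [A → . Y b], [A → A A . A], [Y → . b A b] }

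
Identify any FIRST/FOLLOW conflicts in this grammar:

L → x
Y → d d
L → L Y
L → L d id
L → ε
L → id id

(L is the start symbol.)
A FIRST/FOLLOW conflict occurs when a non-terminal N has a nullable alternative N → β (β ⇒* ε) and another alternative N → α with FIRST(α) ∩ FOLLOW(N) ≠ ∅: on such a lookahead the parser cannot decide between expanding α and letting N vanish via β.

Nullable non-terminals: L.
FIRST sets used below: FIRST(L) = { 'd', 'id', 'x', ε }, FIRST(Y) = { 'd' }

L: nullable alternative(s) L → ε; FOLLOW(L) = { $, 'd' }
  L → x: FIRST \ {ε} = { 'x' } — disjoint from FOLLOW(L)
  L → L Y: FIRST \ {ε} = { 'd', 'id', 'x' } — overlaps FOLLOW(L) on { 'd' }: CONFLICT
  L → L d id: FIRST \ {ε} = { 'd', 'id', 'x' } — overlaps FOLLOW(L) on { 'd' }: CONFLICT
  L → ε: FIRST \ {ε} = { } — this is the only nullable alternative, skip
  L → id id: FIRST \ {ε} = { 'id' } — disjoint from FOLLOW(L)

Y has no nullable alternative, so no FIRST/FOLLOW check is needed there.

So the grammar has 2 FIRST/FOLLOW conflicts (marked CONFLICT above).

Answer: Yes. L → L Y with FOLLOW(L) on { 'd' }; L → L d id with FOLLOW(L) on { 'd' }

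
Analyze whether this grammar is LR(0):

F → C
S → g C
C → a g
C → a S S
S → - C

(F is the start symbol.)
No. Shift-reduce conflict between [C → a g .] and [C → . a S S]

A grammar is LR(0) if no state in the canonical LR(0) collection has:
  - both a shift item (dot before a terminal) and a complete item (shift-reduce conflict), or
  - two or more complete items (reduce-reduce conflict; the accept item [F' → F .] counts as a complete item here).

Augment with F' → F and build the canonical LR(0) collection (I0 = CLOSURE({[F' → . F]}), then GOTO on every symbol after a dot until no new states appear). It has 11 states:
  I0: { [C → . a S S], [C → . a g], [F → . C], [F' → . F] }  — shift
  I1: { [F → C .] }  — reduce
  I2: { [F' → F .] }  — accept
  I3: { [C → a . S S], [C → a . g], [S → . - C], [S → . g C] }  — shift
  I4: { [C → . a S S], [C → . a g], [S → - . C] }  — shift
  I5: { [C → a S . S], [S → . - C], [S → . g C] }  — shift
  I6: { [C → . a S S], [C → . a g], [C → a g .], [S → g . C] }  — shift, reduce
  I7: { [S → g C .] }  — reduce
  I8: { [C → a S S .] }  — reduce
  I9: { [C → . a S S], [C → . a g], [S → g . C] }  — shift
  I10: { [S → - C .] }  — reduce

Conflict in state I6:
  Shift-reduce conflict between [C → a g .] and [C → . a S S]
So the grammar is NOT LR(0).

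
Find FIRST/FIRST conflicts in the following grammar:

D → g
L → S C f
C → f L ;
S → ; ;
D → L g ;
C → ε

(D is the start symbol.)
A FIRST/FIRST conflict occurs when two productions N → α and N → β for the same non-terminal have FIRST(α) ∩ FIRST(β) ≠ ∅ (with ε ∈ FIRST of a nullable right-hand side, so two nullable alternatives also conflict).

FIRST sets of the non-terminals at (or reachable through a nullable prefix from) the front of some alternative:
  FIRST(L) = { ';' }

Productions for D:
  D → g: FIRST = { 'g' }
  D → L g ;: FIRST = { ';' }
Productions for C:
  C → f L ;: FIRST = { 'f' }
  C → ε: FIRST = { ε }
L, S have only one production, so no FIRST/FIRST conflict is possible there.

All alternatives of each non-terminal have pairwise disjoint FIRST sets.

Answer: No FIRST/FIRST conflicts.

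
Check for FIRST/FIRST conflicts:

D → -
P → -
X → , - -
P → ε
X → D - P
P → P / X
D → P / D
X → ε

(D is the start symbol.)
FIRST sets of the non-terminals at (or reachable through a nullable prefix from) the front of some alternative:
  FIRST(P) = { '-', '/', ε }
  FIRST(D) = { '-', '/' }

Productions for D:
  D → -: FIRST = { '-' }
  D → P / D: FIRST = { '-', '/' }
Productions for P:
  P → -: FIRST = { '-' }
  P → ε: FIRST = { ε }
  P → P / X: FIRST = { '-', '/' }
Productions for X:
  X → , - -: FIRST = { ',' }
  X → D - P: FIRST = { '-', '/' }
  X → ε: FIRST = { ε }

Conflict for D: D → - and D → P / D
  Overlap: { '-' }
Conflict for P: P → - and P → P / X
  Overlap: { '-' }

Answer: Yes. D → '-' / D → P '/' D on { '-' }; P → '-' / P → P '/' X on { '-' }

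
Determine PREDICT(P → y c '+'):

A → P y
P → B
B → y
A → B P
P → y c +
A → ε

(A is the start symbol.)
PREDICT(P → y c '+') = (FIRST(RHS) \ {ε}) ∪ (FOLLOW(P) if ε ∈ FIRST(RHS), i.e. RHS ⇒* ε)
FIRST(y c '+') = { 'y' }
ε ∉ FIRST(y c '+'), so FOLLOW(P) is not added.
PREDICT(P → y c '+') = { 'y' }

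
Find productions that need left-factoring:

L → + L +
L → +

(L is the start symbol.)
Left-factoring is needed when two productions for the same non-terminal
share a common prefix on the right-hand side.

Productions for L:
  L → + L +
  L → +

Found common prefix '+' in productions for L

Answer: Yes, L has productions with common prefix '+'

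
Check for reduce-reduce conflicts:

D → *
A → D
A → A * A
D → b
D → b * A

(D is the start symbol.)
No reduce-reduce conflicts

Augment with D' → D and build the canonical LR(0) collection (I0 = CLOSURE({[D' → . D]}), then GOTO on every symbol after a dot until no new states appear). It has 9 states:
  I0: { [D → . *], [D → . b * A], [D → . b], [D' → . D] }  — shift
  I1: { [D → * .] }  — reduce
  I2: { [D' → D .] }  — accept
  I3: { [D → b . * A], [D → b .] }  — shift, reduce
  I4: { [A → . A * A], [A → . D], [D → . *], [D → . b * A], [D → . b], [D → b * . A] }  — shift
  I5: { [A → A . * A], [D → b * A .] }  — shift, reduce
  I6: { [A → D .] }  — reduce
  I7: { [A → . A * A], [A → . D], [A → A * . A], [D → . *], [D → . b * A], [D → . b] }  — shift
  I8: { [A → A * A .], [A → A . * A] }  — shift, reduce

No state contains more than one complete item.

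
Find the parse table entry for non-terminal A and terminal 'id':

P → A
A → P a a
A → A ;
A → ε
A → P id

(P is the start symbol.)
To find M[A, 'id'], we find productions for A where 'id' is in the predict set (PREDICT(N → α) = (FIRST(α) \ {ε}) ∪ (FOLLOW(N) if α ⇒* ε)).

Relevant sets:
  FIRST(P) = { ';', 'a', 'id', ε }
  FIRST(A) = { ';', 'a', 'id', ε }
  FOLLOW(A) = { $, ';', 'a', 'id' }

A → P a a: PREDICT = { ';', 'a', 'id' }
  'id' is in predict set, so this production goes in M[A, 'id']
A → A ;: PREDICT = { ';', 'a', 'id' }
  'id' is in predict set, so this production goes in M[A, 'id']
A → ε: PREDICT = { $, ';', 'a', 'id' }
  'id' is in predict set, so this production goes in M[A, 'id']
A → P id: PREDICT = { ';', 'a', 'id' }
  'id' is in predict set, so this production goes in M[A, 'id']

M[A, 'id'] = A → P a a, A → A ;, A → ε, A → P id  (a multiply-defined cell — the grammar is not LL(1))

Answer: A → P a a, A → A ;, A → ε, A → P id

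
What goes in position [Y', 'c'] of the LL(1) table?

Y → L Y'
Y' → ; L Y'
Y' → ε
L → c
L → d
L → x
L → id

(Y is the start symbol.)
To find M[Y', 'c'], we find productions for Y' where 'c' is in the predict set (PREDICT(N → α) = (FIRST(α) \ {ε}) ∪ (FOLLOW(N) if α ⇒* ε)).

Relevant sets:
  FOLLOW(Y') = { $ }

Y' → ; L Y': PREDICT = { ';' }
Y' → ε: PREDICT = { $ }

M[Y', 'c'] is empty (no production applies)

Answer: Empty (error entry)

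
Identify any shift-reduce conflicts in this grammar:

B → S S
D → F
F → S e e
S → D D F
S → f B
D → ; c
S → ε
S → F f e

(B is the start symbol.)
Yes — I0: [S → .] vs [D → . ; c]; I3: [S → .] vs [D → . ; c]; I4: [D → F .] vs [S → F . f e]; I5: [S → .] vs [D → . ; c]; I6: [S → .] vs [D → . ; c]; I8: [B → S S .] vs [F → S . e e]; I13: [S → .] vs [D → . ; c]; I15: [D → F .] vs [S → F . f e]

A shift-reduce conflict occurs when an LR(0) state has both:
  - a complete (reduce) item [A → α .] (dot at the end), and
  - a shift item [B → β . c γ] (dot before a terminal).

Augment with B' → B and build the canonical LR(0) collection (I0 = CLOSURE({[B' → . B]}), then GOTO on every symbol after a dot until no new states appear). It has 17 states:
  I0: { [B → . S S], [B' → . B], [D → . ; c], [D → . F], [F → . S e e], [S → . D D F], [S → . F f e], [S → . f B], [S → .] }  — shift, reduce
  I1: { [D → ; . c] }  — shift
  I2: { [B' → B .] }  — accept
  I3: { [D → . ; c], [D → . F], [F → . S e e], [S → . D D F], [S → . F f e], [S → . f B], [S → .], [S → D . D F] }  — shift, reduce
  I4: { [D → F .], [S → F . f e] }  — shift, reduce
  I5: { [B → S . S], [D → . ; c], [D → . F], [F → . S e e], [F → S . e e], [S → . D D F], [S → . F f e], [S → . f B], [S → .] }  — shift, reduce
  I6: { [B → . S S], [D → . ; c], [D → . F], [F → . S e e], [S → . D D F], [S → . F f e], [S → . f B], [S → .], [S → f . B] }  — shift, reduce
  I7: { [S → f B .] }  — reduce
  I8: { [B → S S .], [F → S . e e] }  — shift, reduce
  I9: { [F → S e . e] }  — shift
  I10: { [F → S e e .] }  — reduce
  I11: { [S → F f . e] }  — shift
  I12: { [S → F f e .] }  — reduce
  I13: { [D → . ; c], [D → . F], [F → . S e e], [S → . D D F], [S → . F f e], [S → . f B], [S → .], [S → D . D F], [S → D D . F] }  — shift, reduce
  I14: { [F → S . e e] }  — shift
  I15: { [D → F .], [S → D D F .], [S → F . f e] }  — shift, 2 reduces
  I16: { [D → ; c .] }  — reduce

I0 contains reduce item [S → .] and shift items [D → . ; c], [S → . f B] — shift-reduce conflict.
I3 contains reduce item [S → .] and shift items [D → . ; c], [S → . f B] — shift-reduce conflict.
I4 contains reduce item [D → F .] and shift item [S → F . f e] — shift-reduce conflict.
I5 contains reduce item [S → .] and shift items [D → . ; c], [F → S . e e], [S → . f B] — shift-reduce conflict.
I6 contains reduce item [S → .] and shift items [D → . ; c], [S → . f B] — shift-reduce conflict.
I8 contains reduce item [B → S S .] and shift item [F → S . e e] — shift-reduce conflict.
I13 contains reduce item [S → .] and shift items [D → . ; c], [S → . f B] — shift-reduce conflict.
I15 contains reduce items [D → F .], [S → D D F .] and shift item [S → F . f e] — shift-reduce conflict.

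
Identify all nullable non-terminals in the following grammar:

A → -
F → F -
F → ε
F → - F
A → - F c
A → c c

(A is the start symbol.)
{ 'F' }

A non-terminal is nullable if it can derive ε (the empty string): either it has an ε-production, or it has a production whose right-hand side consists entirely of nullable non-terminals.

ε-productions: F → ε
So F is immediately nullable.
No further non-terminal can be added: every production for the remaining non-terminals contains a terminal or a non-nullable non-terminal.
Nullable = { 'F' }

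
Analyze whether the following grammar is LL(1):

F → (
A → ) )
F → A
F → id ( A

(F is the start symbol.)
Yes, the grammar is LL(1).

A grammar is LL(1) if for each non-terminal N with multiple productions, the predict sets of those productions are pairwise disjoint, where PREDICT(N → α) = (FIRST(α) \ {ε}) ∪ (FOLLOW(N) if α ⇒* ε).

Relevant sets:
  FIRST(A) = { ')' }

For F:
  PREDICT(F → '(') = { '(' }
  PREDICT(F → A) = { ')' }
  PREDICT(F → id '(' A) = { 'id' }
A has a single production, so nothing to check there.

All predict sets are disjoint. The grammar IS LL(1).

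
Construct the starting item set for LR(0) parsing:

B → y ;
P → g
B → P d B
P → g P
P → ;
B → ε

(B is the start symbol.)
First, augment the grammar with B' → B
I₀ = CLOSURE({ [B' → . B] }):
  [B' → . B] has the dot before B: add [B → . y ;], [B → . P d B], [B → .]
  [B → . P d B] has the dot before P: add [P → . g], [P → . g P], [P → . ;]
No further items can be added.

I₀ = { [B → . P d B], [B → . y ;], [B → .], [B' → . B], [P → . ;], [P → . g P], [P → . g] }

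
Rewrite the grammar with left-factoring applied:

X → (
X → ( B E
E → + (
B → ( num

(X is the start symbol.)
Left-factoring transforms A → αβ₁ | αβ₂ into A → αA' and A' → β₁ | β₂
(α is the longest common prefix among the alternatives). Repeat until
no nonterminal has two alternatives with a common prefix.

Round 1: X has alternatives sharing prefix '('. Introduce X': X → ( X'
  Add: X' → ε
  Add: X' → B E

No remaining common prefixes — done.

Resulting grammar:
X → ( X'
X' → ε
X' → B E
E → + (
B → ( num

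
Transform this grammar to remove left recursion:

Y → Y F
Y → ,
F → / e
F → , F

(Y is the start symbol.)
Y is directly left-recursive. The standard transformation for
  A → A α₁ | ... | A α_m | β₁ | ... | β_n
is
  A  → β₁ A' | ... | β_n A'
  A' → α₁ A' | ... | α_m A' | ε

Y → , becomes Y → , Y'
Y → Y F becomes Y' → F Y'
Add Y' → ε

Productions for other non-terminals are unchanged:
  F → / e
  F → , F

Resulting grammar:
Y → , Y'
Y' → F Y'
Y' → ε
F → / e
F → , F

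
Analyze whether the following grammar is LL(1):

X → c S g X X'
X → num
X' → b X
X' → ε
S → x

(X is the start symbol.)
No. Predict set conflict for X': { 'b' }

A grammar is LL(1) if for each non-terminal N with multiple productions, the predict sets of those productions are pairwise disjoint, where PREDICT(N → α) = (FIRST(α) \ {ε}) ∪ (FOLLOW(N) if α ⇒* ε).

Relevant sets:
  FOLLOW(X') = { $, 'b' }

For X:
  PREDICT(X → c S g X X') = { 'c' }
  PREDICT(X → num) = { 'num' }
For X':
  PREDICT(X' → b X) = { 'b' }
  PREDICT(X' → ε) = { $, 'b' }
S has a single production, so nothing to check there.

Conflict found: Predict set conflict for X': { 'b' }
The grammar is NOT LL(1).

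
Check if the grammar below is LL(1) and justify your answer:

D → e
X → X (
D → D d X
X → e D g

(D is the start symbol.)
No. Predict set conflict for D: { 'e' }

A grammar is LL(1) if for each non-terminal N with multiple productions, the predict sets of those productions are pairwise disjoint, where PREDICT(N → α) = (FIRST(α) \ {ε}) ∪ (FOLLOW(N) if α ⇒* ε).

Relevant sets:
  FIRST(D) = { 'e' }
  FIRST(X) = { 'e' }

For D:
  PREDICT(D → e) = { 'e' }
  PREDICT(D → D d X) = { 'e' }
For X:
  PREDICT(X → X '(') = { 'e' }
  PREDICT(X → e D g) = { 'e' }

Conflict found: Predict set conflict for D: { 'e' }
The grammar is NOT LL(1).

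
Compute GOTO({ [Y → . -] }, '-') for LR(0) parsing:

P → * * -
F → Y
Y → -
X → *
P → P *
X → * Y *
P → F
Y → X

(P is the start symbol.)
GOTO(I, '-') = CLOSURE({ [A → αX.β] : [A → α.Xβ] ∈ I, X = '-' })

Items with dot before '-', with the dot advanced:
  [Y → . -] → [Y → - .]
Closure adds nothing (no advanced item has the dot before a non-terminal).

GOTO = { [Y → - .] }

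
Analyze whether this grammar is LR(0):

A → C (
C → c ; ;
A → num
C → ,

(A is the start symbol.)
A grammar is LR(0) if no state in the canonical LR(0) collection has:
  - both a shift item (dot before a terminal) and a complete item (shift-reduce conflict), or
  - two or more complete items (reduce-reduce conflict; the accept item [A' → A .] counts as a complete item here).

Augment with A' → A and build the canonical LR(0) collection (I0 = CLOSURE({[A' → . A]}), then GOTO on every symbol after a dot until no new states appear). It has 9 states:
  I0: { [A → . C (], [A → . num], [A' → . A], [C → . ,], [C → . c ; ;] }  — shift
  I1: { [C → , .] }  — reduce
  I2: { [A' → A .] }  — accept
  I3: { [A → C . (] }  — shift
  I4: { [C → c . ; ;] }  — shift
  I5: { [A → num .] }  — reduce
  I6: { [C → c ; . ;] }  — shift
  I7: { [C → c ; ; .] }  — reduce
  I8: { [A → C ( .] }  — reduce

Every state is either a pure shift/goto state or contains exactly one complete item and nothing to shift — no conflicts. The grammar is LR(0).

Answer: Yes, the grammar is LR(0)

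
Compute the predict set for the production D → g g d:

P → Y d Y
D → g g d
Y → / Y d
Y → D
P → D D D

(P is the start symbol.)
PREDICT(D → g g d) = (FIRST(RHS) \ {ε}) ∪ (FOLLOW(D) if ε ∈ FIRST(RHS), i.e. RHS ⇒* ε)
FIRST(g g d) = { 'g' }
ε ∉ FIRST(g g d), so FOLLOW(D) is not added.
PREDICT(D → g g d) = { 'g' }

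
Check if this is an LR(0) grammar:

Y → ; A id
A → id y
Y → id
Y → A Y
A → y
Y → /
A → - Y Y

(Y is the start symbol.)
No. Shift-reduce conflict between [Y → id .] and [A → id . y]

A grammar is LR(0) if no state in the canonical LR(0) collection has:
  - both a shift item (dot before a terminal) and a complete item (shift-reduce conflict), or
  - two or more complete items (reduce-reduce conflict; the accept item [Y' → Y .] counts as a complete item here).

Augment with Y' → Y and build the canonical LR(0) collection (I0 = CLOSURE({[Y' → . Y]}), then GOTO on every symbol after a dot until no new states appear). It has 15 states:
  I0: { [A → . - Y Y], [A → . id y], [A → . y], [Y → . /], [Y → . ; A id], [Y → . A Y], [Y → . id], [Y' → . Y] }  — shift
  I1: { [A → - . Y Y], [A → . - Y Y], [A → . id y], [A → . y], [Y → . /], [Y → . ; A id], [Y → . A Y], [Y → . id] }  — shift
  I2: { [Y → / .] }  — reduce
  I3: { [A → . - Y Y], [A → . id y], [A → . y], [Y → ; . A id] }  — shift
  I4: { [A → . - Y Y], [A → . id y], [A → . y], [Y → . /], [Y → . ; A id], [Y → . A Y], [Y → . id], [Y → A . Y] }  — shift
  I5: { [Y' → Y .] }  — accept
  I6: { [A → id . y], [Y → id .] }  — shift, reduce
  I7: { [A → y .] }  — reduce
  I8: { [A → id y .] }  — reduce
  I9: { [Y → A Y .] }  — reduce
  I10: { [Y → ; A . id] }  — shift
  I11: { [A → id . y] }  — shift
  I12: { [Y → ; A id .] }  — reduce
  I13: { [A → - Y . Y], [A → . - Y Y], [A → . id y], [A → . y], [Y → . /], [Y → . ; A id], [Y → . A Y], [Y → . id] }  — shift
  I14: { [A → - Y Y .] }  — reduce

Conflict in state I6:
  Shift-reduce conflict between [Y → id .] and [A → id . y]
So the grammar is NOT LR(0).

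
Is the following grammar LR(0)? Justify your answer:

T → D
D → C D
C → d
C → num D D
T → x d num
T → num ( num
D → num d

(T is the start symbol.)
Augment with T' → T and build the canonical LR(0) collection (I0 = CLOSURE({[T' → . T]}), then GOTO on every symbol after a dot until no new states appear). It has 16 states:
  I0: { [C → . d], [C → . num D D], [D → . C D], [D → . num d], [T → . D], [T → . num ( num], [T → . x d num], [T' → . T] }  — shift
  I1: { [C → . d], [C → . num D D], [D → . C D], [D → . num d], [D → C . D] }  — shift
  I2: { [T → D .] }  — reduce
  I3: { [T' → T .] }  — accept
  I4: { [C → d .] }  — reduce
  I5: { [C → . d], [C → . num D D], [C → num . D D], [D → . C D], [D → . num d], [D → num . d], [T → num . ( num] }  — shift
  I6: { [T → x . d num] }  — shift
  I7: { [T → x d . num] }  — shift
  I8: { [T → x d num .] }  — reduce
  I9: { [T → num ( . num] }  — shift
  I10: { [C → . d], [C → . num D D], [C → num D . D], [D → . C D], [D → . num d] }  — shift
  I11: { [C → d .], [D → num d .] }  — 2 reduces
  I12: { [C → . d], [C → . num D D], [C → num . D D], [D → . C D], [D → . num d], [D → num . d] }  — shift
  I13: { [C → num D D .] }  — reduce
  I14: { [T → num ( num .] }  — reduce
  I15: { [D → C D .] }  — reduce

Conflict in state I11:
  Reduce-reduce conflict: [C → d .] and [D → num d .]
So the grammar is NOT LR(0).

Answer: No. Reduce-reduce conflict: [C → d .] and [D → num d .]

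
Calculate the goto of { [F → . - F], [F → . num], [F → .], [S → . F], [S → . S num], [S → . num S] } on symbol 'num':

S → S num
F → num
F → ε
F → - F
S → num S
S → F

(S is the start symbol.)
{ [F → . - F], [F → . num], [F → .], [F → num .], [S → . F], [S → . S num], [S → . num S], [S → num . S] }

GOTO(I, 'num') = CLOSURE({ [A → αX.β] : [A → α.Xβ] ∈ I, X = 'num' })

Items with dot before 'num', with the dot advanced:
  [F → . num] → [F → num .]
  [S → . num S] → [S → num . S]
Closure of the advanced items:
  [S → num . S] has the dot before S: add [S → . S num], [S → . num S], [S → . F]
  [S → . F] has the dot before F: add [F → . num], [F → .], [F → . - F]

GOTO = { [F → . - F], [F → . num], [F → .], [F → num .], [S → . F], [S → . S num], [S → . num S], [S → num . S] }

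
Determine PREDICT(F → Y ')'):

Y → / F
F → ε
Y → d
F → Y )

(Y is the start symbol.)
PREDICT(F → Y ')') = (FIRST(RHS) \ {ε}) ∪ (FOLLOW(F) if ε ∈ FIRST(RHS), i.e. RHS ⇒* ε)
FIRST(Y) = { '/', 'd' }
FIRST(Y ')') = { '/', 'd' }
ε ∉ FIRST(Y ')'), so FOLLOW(F) is not added.
PREDICT(F → Y ')') = { '/', 'd' }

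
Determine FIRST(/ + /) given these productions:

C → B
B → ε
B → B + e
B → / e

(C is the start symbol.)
{ '/' }

To compute FIRST(/ + /), process the symbols left to right:
Symbol / is a terminal. Add '/' and stop.
FIRST(/ + /) = { '/' }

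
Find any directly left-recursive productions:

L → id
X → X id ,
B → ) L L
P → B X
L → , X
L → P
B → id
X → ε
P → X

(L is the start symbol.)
Yes, X is left-recursive

Direct left recursion occurs when N → N α for some non-terminal N (the right-hand side begins with the left-hand side itself).

L → id: starts with id
X → X id ,: LEFT RECURSIVE (starts with X)
B → ) L L: starts with ')'
P → B X: starts with B
L → , X: starts with ','
L → P: starts with P
B → id: starts with id
X → ε: starts with ε
P → X: starts with X

The grammar has direct left recursion on: X.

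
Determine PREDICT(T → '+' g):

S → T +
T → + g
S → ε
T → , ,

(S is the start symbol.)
{ '+' }

PREDICT(T → '+' g) = (FIRST(RHS) \ {ε}) ∪ (FOLLOW(T) if ε ∈ FIRST(RHS), i.e. RHS ⇒* ε)
FIRST('+' g) = { '+' }
ε ∉ FIRST('+' g), so FOLLOW(T) is not added.
PREDICT(T → '+' g) = { '+' }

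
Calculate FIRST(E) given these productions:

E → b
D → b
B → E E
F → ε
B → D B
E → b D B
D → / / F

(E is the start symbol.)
{ 'b' }

To compute FIRST(E), examine every production with E on the left-hand side, reading each right-hand side left to right until a non-nullable symbol is reached.

From E → b:
  - b is a terminal: add 'b' and stop
From E → b D B:
  - b is a terminal: add 'b' and stop

Collecting: FIRST(E) = { 'b' }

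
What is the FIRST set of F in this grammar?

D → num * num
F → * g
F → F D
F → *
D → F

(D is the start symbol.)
To compute FIRST(F), examine every production with F on the left-hand side, reading each right-hand side left to right until a non-nullable symbol is reached.

From F → * g:
  - '*' is a terminal: add '*' and stop
From F → F D:
  - F is the symbol being defined: contributes nothing new
    F is not nullable, so stop
From F → *:
  - '*' is a terminal: add '*' and stop

Collecting: FIRST(F) = { '*' }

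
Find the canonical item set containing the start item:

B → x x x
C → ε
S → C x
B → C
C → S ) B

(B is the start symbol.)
{ [B → . C], [B → . x x x], [B' → . B], [C → . S ) B], [C → .], [S → . C x] }

First, augment the grammar with B' → B
I₀ = CLOSURE({ [B' → . B] }):
  [B' → . B] has the dot before B: add [B → . x x x], [B → . C]
  [B → . C] has the dot before C: add [C → .], [C → . S ) B]
  [C → . S ) B] has the dot before S: add [S → . C x]
No further items can be added.

I₀ = { [B → . C], [B → . x x x], [B' → . B], [C → . S ) B], [C → .], [S → . C x] }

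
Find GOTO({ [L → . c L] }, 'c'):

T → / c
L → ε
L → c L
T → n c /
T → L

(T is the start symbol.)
{ [L → . c L], [L → .], [L → c . L] }

GOTO(I, 'c') = CLOSURE({ [A → αX.β] : [A → α.Xβ] ∈ I, X = 'c' })

Items with dot before 'c', with the dot advanced:
  [L → . c L] → [L → c . L]
Closure of the advanced items:
  [L → c . L] has the dot before L: add [L → .], [L → . c L]

GOTO = { [L → . c L], [L → .], [L → c . L] }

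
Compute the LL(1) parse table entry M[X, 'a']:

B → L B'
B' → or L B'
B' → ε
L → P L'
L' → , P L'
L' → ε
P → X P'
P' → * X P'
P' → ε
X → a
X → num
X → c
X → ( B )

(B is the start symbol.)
To find M[X, 'a'], we find productions for X where 'a' is in the predict set (PREDICT(N → α) = (FIRST(α) \ {ε}) ∪ (FOLLOW(N) if α ⇒* ε)).

X → a: PREDICT = { 'a' }
  'a' is in predict set, so this production goes in M[X, 'a']
X → num: PREDICT = { 'num' }
X → c: PREDICT = { 'c' }
X → ( B ): PREDICT = { '(' }

M[X, 'a'] = X → a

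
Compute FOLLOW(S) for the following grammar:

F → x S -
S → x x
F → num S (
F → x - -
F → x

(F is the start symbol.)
{ '(', '-' }

To compute FOLLOW(S), find every occurrence of S on a right-hand side N → α S β: add FIRST(β) \ {ε}, and if β is empty or nullable also add FOLLOW(N). Iterate to a fixed point.

In F → x S -: S is followed by '-', add FIRST('-') \ {ε} = { '-' }
In F → num S (: S is followed by '(', add FIRST('(') \ {ε} = { '(' }

Taking the union: FOLLOW(S) = { '(', '-' }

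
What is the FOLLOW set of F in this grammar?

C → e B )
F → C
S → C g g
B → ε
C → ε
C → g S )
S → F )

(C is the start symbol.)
To compute FOLLOW(F), find every occurrence of F on a right-hand side N → α F β: add FIRST(β) \ {ε}, and if β is empty or nullable also add FOLLOW(N). Iterate to a fixed point.

In S → F ): F is followed by ')', add FIRST(')') \ {ε} = { ')' }

Taking the union: FOLLOW(F) = { ')' }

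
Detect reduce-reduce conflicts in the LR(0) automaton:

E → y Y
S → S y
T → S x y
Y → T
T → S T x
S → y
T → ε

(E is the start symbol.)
Yes — I9: [S → S y .] vs [S → y .]

A reduce-reduce conflict occurs when an LR(0) state has two complete items [A → α .] and [B → β .] — both call for a reduction, and with no lookahead the parser cannot choose between them.

Augment with E' → E and build the canonical LR(0) collection (I0 = CLOSURE({[E' → . E]}), then GOTO on every symbol after a dot until no new states appear). It has 12 states:
  I0: { [E → . y Y], [E' → . E] }  — shift
  I1: { [E' → E .] }  — accept
  I2: { [E → y . Y], [S → . S y], [S → . y], [T → . S T x], [T → . S x y], [T → .], [Y → . T] }  — shift, reduce
  I3: { [S → . S y], [S → . y], [S → S . y], [T → . S T x], [T → . S x y], [T → .], [T → S . T x], [T → S . x y] }  — shift, reduce
  I4: { [Y → T .] }  — reduce
  I5: { [E → y Y .] }  — reduce
  I6: { [S → y .] }  — reduce
  I7: { [T → S T . x] }  — shift
  I8: { [T → S x . y] }  — shift
  I9: { [S → S y .], [S → y .] }  — 2 reduces
  I10: { [T → S x y .] }  — reduce
  I11: { [T → S T x .] }  — reduce

I9 contains complete items [S → S y .], [S → y .] — reduce-reduce conflict.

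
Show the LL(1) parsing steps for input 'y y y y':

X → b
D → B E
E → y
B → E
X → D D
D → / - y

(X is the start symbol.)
LL(1) parsing maintains a stack (initially the start symbol over $) and the input. At each step: if the stack top is a terminal, match it against the current input token; if it is a non-terminal N, replace it with the RHS of M[N, lookahead] (the unique production whose predict set contains the lookahead).

Stack is shown with the top on the left.

Stack    Input      Action
--------------------------
X $      y y y y $  output X → D D
D D $    y y y y $  output D → B E
B E D $  y y y y $  output B → E
E E D $  y y y y $  output E → y
y E D $  y y y y $  match 'y'
E D $    y y y $    output E → y
y D $    y y y $    match 'y'
D $      y y $      output D → B E
B E $    y y $      output B → E
E E $    y y $      output E → y
y E $    y y $      match 'y'
E $      y $        output E → y
y $      y $        match 'y'
$        $          accept

The string is accepted.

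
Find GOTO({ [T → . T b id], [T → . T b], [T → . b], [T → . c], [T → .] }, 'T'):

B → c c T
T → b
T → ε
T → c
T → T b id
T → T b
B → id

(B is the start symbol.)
{ [T → T . b id], [T → T . b] }

GOTO(I, 'T') = CLOSURE({ [A → αX.β] : [A → α.Xβ] ∈ I, X = 'T' })

Items with dot before 'T', with the dot advanced:
  [T → . T b] → [T → T . b]
  [T → . T b id] → [T → T . b id]
Closure adds nothing (no advanced item has the dot before a non-terminal).

GOTO = { [T → T . b id], [T → T . b] }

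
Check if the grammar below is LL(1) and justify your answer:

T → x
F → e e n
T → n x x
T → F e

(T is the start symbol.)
A grammar is LL(1) if for each non-terminal N with multiple productions, the predict sets of those productions are pairwise disjoint, where PREDICT(N → α) = (FIRST(α) \ {ε}) ∪ (FOLLOW(N) if α ⇒* ε).

Relevant sets:
  FIRST(F) = { 'e' }

For T:
  PREDICT(T → x) = { 'x' }
  PREDICT(T → n x x) = { 'n' }
  PREDICT(T → F e) = { 'e' }
F has a single production, so nothing to check there.

All predict sets are disjoint. The grammar IS LL(1).

Answer: Yes, the grammar is LL(1).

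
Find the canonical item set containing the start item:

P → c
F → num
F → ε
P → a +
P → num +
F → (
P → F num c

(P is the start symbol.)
{ [F → . (], [F → . num], [F → .], [P → . F num c], [P → . a +], [P → . c], [P → . num +], [P' → . P] }

First, augment the grammar with P' → P
I₀ = CLOSURE({ [P' → . P] }):
  [P' → . P] has the dot before P: add [P → . c], [P → . a +], [P → . num +], [P → . F num c]
  [P → . F num c] has the dot before F: add [F → . num], [F → .], [F → . (]
No further items can be added.

I₀ = { [F → . (], [F → . num], [F → .], [P → . F num c], [P → . a +], [P → . c], [P → . num +], [P' → . P] }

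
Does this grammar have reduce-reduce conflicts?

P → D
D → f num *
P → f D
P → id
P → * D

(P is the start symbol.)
No reduce-reduce conflicts

Augment with P' → P and build the canonical LR(0) collection (I0 = CLOSURE({[P' → . P]}), then GOTO on every symbol after a dot until no new states appear). It has 11 states:
  I0: { [D → . f num *], [P → . * D], [P → . D], [P → . f D], [P → . id], [P' → . P] }  — shift
  I1: { [D → . f num *], [P → * . D] }  — shift
  I2: { [P → D .] }  — reduce
  I3: { [P' → P .] }  — accept
  I4: { [D → . f num *], [D → f . num *], [P → f . D] }  — shift
  I5: { [P → id .] }  — reduce
  I6: { [P → f D .] }  — reduce
  I7: { [D → f . num *] }  — shift
  I8: { [D → f num . *] }  — shift
  I9: { [D → f num * .] }  — reduce
  I10: { [P → * D .] }  — reduce

No state contains more than one complete item.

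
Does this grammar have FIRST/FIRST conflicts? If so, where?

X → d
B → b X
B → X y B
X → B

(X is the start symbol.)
Yes. X → d / X → B on { 'd' }; B → b X / B → X y B on { 'b' }

A FIRST/FIRST conflict occurs when two productions N → α and N → β for the same non-terminal have FIRST(α) ∩ FIRST(β) ≠ ∅ (with ε ∈ FIRST of a nullable right-hand side, so two nullable alternatives also conflict).

FIRST sets of the non-terminals at (or reachable through a nullable prefix from) the front of some alternative:
  FIRST(B) = { 'b', 'd' }
  FIRST(X) = { 'b', 'd' }

Productions for X:
  X → d: FIRST = { 'd' }
  X → B: FIRST = { 'b', 'd' }
Productions for B:
  B → b X: FIRST = { 'b' }
  B → X y B: FIRST = { 'b', 'd' }

Conflict for X: X → d and X → B
  Overlap: { 'd' }
Conflict for B: B → b X and B → X y B
  Overlap: { 'b' }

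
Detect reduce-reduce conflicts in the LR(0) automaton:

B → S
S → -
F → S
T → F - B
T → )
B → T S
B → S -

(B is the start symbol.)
Yes — I5: [B → S .] vs [F → S .]

A reduce-reduce conflict occurs when an LR(0) state has two complete items [A → α .] and [B → β .] — both call for a reduction, and with no lookahead the parser cannot choose between them.

Augment with B' → B and build the canonical LR(0) collection (I0 = CLOSURE({[B' → . B]}), then GOTO on every symbol after a dot until no new states appear). It has 11 states:
  I0: { [B → . S -], [B → . S], [B → . T S], [B' → . B], [F → . S], [S → . -], [T → . )], [T → . F - B] }  — shift
  I1: { [T → ) .] }  — reduce
  I2: { [S → - .] }  — reduce
  I3: { [B' → B .] }  — accept
  I4: { [T → F . - B] }  — shift
  I5: { [B → S . -], [B → S .], [F → S .] }  — shift, 2 reduces
  I6: { [B → T . S], [S → . -] }  — shift
  I7: { [B → T S .] }  — reduce
  I8: { [B → S - .] }  — reduce
  I9: { [B → . S -], [B → . S], [B → . T S], [F → . S], [S → . -], [T → . )], [T → . F - B], [T → F - . B] }  — shift
  I10: { [T → F - B .] }  — reduce

I5 contains complete items [B → S .], [F → S .] — reduce-reduce conflict.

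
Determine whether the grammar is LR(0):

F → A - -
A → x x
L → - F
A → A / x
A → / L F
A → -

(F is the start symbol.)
Yes, the grammar is LR(0)

Augment with F' → F and build the canonical LR(0) collection (I0 = CLOSURE({[F' → . F]}), then GOTO on every symbol after a dot until no new states appear). It has 15 states:
  I0: { [A → . -], [A → . / L F], [A → . A / x], [A → . x x], [F → . A - -], [F' → . F] }  — shift
  I1: { [A → - .] }  — reduce
  I2: { [A → / . L F], [L → . - F] }  — shift
  I3: { [A → A . / x], [F → A . - -] }  — shift
  I4: { [F' → F .] }  — accept
  I5: { [A → x . x] }  — shift
  I6: { [A → x x .] }  — reduce
  I7: { [F → A - . -] }  — shift
  I8: { [A → A / . x] }  — shift
  I9: { [A → A / x .] }  — reduce
  I10: { [F → A - - .] }  — reduce
  I11: { [A → . -], [A → . / L F], [A → . A / x], [A → . x x], [F → . A - -], [L → - . F] }  — shift
  I12: { [A → . -], [A → . / L F], [A → . A / x], [A → . x x], [A → / L . F], [F → . A - -] }  — shift
  I13: { [A → / L F .] }  — reduce
  I14: { [L → - F .] }  — reduce

Every state is either a pure shift/goto state or contains exactly one complete item and nothing to shift — no conflicts. The grammar is LR(0).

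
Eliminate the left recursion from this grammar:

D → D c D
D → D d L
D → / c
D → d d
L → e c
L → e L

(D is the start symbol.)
D → / c D'
D → d d D'
D' → c D D'
D' → d L D'
D' → ε
L → e c
L → e L

D is directly left-recursive. The standard transformation for
  A → A α₁ | ... | A α_m | β₁ | ... | β_n
is
  A  → β₁ A' | ... | β_n A'
  A' → α₁ A' | ... | α_m A' | ε

D → / c becomes D → / c D'
D → d d becomes D → d d D'
D → D c D becomes D' → c D D'
D → D d L becomes D' → d L D'
Add D' → ε

Productions for other non-terminals are unchanged:
  L → e c
  L → e L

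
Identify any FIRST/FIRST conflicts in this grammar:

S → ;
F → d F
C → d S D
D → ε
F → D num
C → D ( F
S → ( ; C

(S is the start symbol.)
No FIRST/FIRST conflicts.

A FIRST/FIRST conflict occurs when two productions N → α and N → β for the same non-terminal have FIRST(α) ∩ FIRST(β) ≠ ∅ (with ε ∈ FIRST of a nullable right-hand side, so two nullable alternatives also conflict).

FIRST sets of the non-terminals at (or reachable through a nullable prefix from) the front of some alternative:
  FIRST(D) = { ε }

Productions for S:
  S → ;: FIRST = { ';' }
  S → ( ; C: FIRST = { '(' }
Productions for F:
  F → d F: FIRST = { 'd' }
  F → D num: FIRST = { 'num' }
Productions for C:
  C → d S D: FIRST = { 'd' }
  C → D ( F: FIRST = { '(' }
D has only one production, so no FIRST/FIRST conflict is possible there.

All alternatives of each non-terminal have pairwise disjoint FIRST sets.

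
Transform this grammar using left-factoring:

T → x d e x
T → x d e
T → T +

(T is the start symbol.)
Left-factoring transforms A → αβ₁ | αβ₂ into A → αA' and A' → β₁ | β₂
(α is the longest common prefix among the alternatives). Repeat until
no nonterminal has two alternatives with a common prefix.

Round 1: T has alternatives sharing prefix 'x d e'. Introduce T': T → x d e T'
  Add: T' → x
  Add: T' → ε

No remaining common prefixes — done.

Resulting grammar:
T → x d e T'
T' → x
T' → ε
T → T +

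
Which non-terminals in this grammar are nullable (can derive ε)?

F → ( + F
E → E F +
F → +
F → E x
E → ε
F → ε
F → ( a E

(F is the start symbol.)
A non-terminal is nullable if it can derive ε (the empty string): either it has an ε-production, or it has a production whose right-hand side consists entirely of nullable non-terminals.

ε-productions: E → ε, F → ε
So E, F are immediately nullable.
Every non-terminal is now nullable.
Nullable = { 'E', 'F' }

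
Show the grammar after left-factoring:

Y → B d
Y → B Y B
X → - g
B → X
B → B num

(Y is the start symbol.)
Y → B Y'
Y' → d
Y' → Y B
X → - g
B → X
B → B num

Left-factoring transforms A → αβ₁ | αβ₂ into A → αA' and A' → β₁ | β₂
(α is the longest common prefix among the alternatives). Repeat until
no nonterminal has two alternatives with a common prefix.

Round 1: Y has alternatives sharing prefix 'B'. Introduce Y': Y → B Y'
  Add: Y' → d
  Add: Y' → Y B

No remaining common prefixes — done.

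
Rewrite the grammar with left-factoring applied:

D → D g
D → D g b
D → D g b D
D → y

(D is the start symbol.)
Left-factoring transforms A → αβ₁ | αβ₂ into A → αA' and A' → β₁ | β₂
(α is the longest common prefix among the alternatives). Repeat until
no nonterminal has two alternatives with a common prefix.

Round 1: D has alternatives sharing prefix 'D g'. Introduce D': D → D g D'
  Add: D' → ε
  Add: D' → b
  Add: D' → b D

Round 2: D' has alternatives sharing prefix 'b'. Introduce D'': D' → b D''
  Add: D'' → ε
  Add: D'' → D

No remaining common prefixes — done.

Resulting grammar:
D → D g D'
D' → ε
D' → b D''
D'' → ε
D'' → D
D → y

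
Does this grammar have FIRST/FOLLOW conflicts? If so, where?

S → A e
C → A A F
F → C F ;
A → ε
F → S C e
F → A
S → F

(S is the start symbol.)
Yes. S → A e with FOLLOW(S) on { 'e' }; F → C F ';' with FOLLOW(F) on { ';', 'e' }; F → S C e with FOLLOW(F) on { ';', 'e' }

A FIRST/FOLLOW conflict occurs when a non-terminal N has a nullable alternative N → β (β ⇒* ε) and another alternative N → α with FIRST(α) ∩ FOLLOW(N) ≠ ∅: on such a lookahead the parser cannot decide between expanding α and letting N vanish via β.

Nullable non-terminals: A, C, F, S.
FIRST sets used below: FIRST(C) = { ';', 'e', ε }, FIRST(F) = { ';', 'e', ε }, FIRST(S) = { ';', 'e', ε }, FIRST(A) = { ε }
A has a nullable alternative but only one production, so nothing to check.
C has a nullable alternative but only one production, so nothing to check.

F: nullable alternative(s) F → A; FOLLOW(F) = { $, ';', 'e' }
  F → C F ;: FIRST \ {ε} = { ';', 'e' } — overlaps FOLLOW(F) on { ';', 'e' }: CONFLICT
  F → S C e: FIRST \ {ε} = { ';', 'e' } — overlaps FOLLOW(F) on { ';', 'e' }: CONFLICT
  F → A: FIRST \ {ε} = { } — this is the only nullable alternative, skip

S: nullable alternative(s) S → F; FOLLOW(S) = { $, ';', 'e' }
  S → A e: FIRST \ {ε} = { 'e' } — overlaps FOLLOW(S) on { 'e' }: CONFLICT
  S → F: FIRST \ {ε} = { ';', 'e' } — this is the only nullable alternative, skip

So the grammar has 3 FIRST/FOLLOW conflicts (marked CONFLICT above).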